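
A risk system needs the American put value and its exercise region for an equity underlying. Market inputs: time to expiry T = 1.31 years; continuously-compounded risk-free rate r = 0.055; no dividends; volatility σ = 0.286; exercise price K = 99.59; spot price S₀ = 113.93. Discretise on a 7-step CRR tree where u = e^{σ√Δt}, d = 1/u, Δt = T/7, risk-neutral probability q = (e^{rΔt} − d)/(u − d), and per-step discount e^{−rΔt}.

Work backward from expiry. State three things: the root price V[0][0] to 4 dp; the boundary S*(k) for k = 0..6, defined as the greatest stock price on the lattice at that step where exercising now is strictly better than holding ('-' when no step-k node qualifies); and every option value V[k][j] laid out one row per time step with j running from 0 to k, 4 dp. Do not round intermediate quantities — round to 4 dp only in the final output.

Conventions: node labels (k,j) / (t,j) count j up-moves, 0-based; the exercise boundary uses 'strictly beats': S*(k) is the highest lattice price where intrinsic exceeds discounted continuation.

Δt=0.18714, u=1.13170, d=0.88362, q=0.51081, disc=e^(-rΔt)=0.98976
k=7 terminal: V=max(K-S,0) → 51.6707 38.2172 20.9867 0.0000 0.0000 0.0000 0.0000 0.0000
k=6: j=0 S=54.2304 intr=45.3596 cont=44.3397 V=45.3596[EX]; j=1 S=69.4557 intr=30.1343 cont=29.1145 V=30.1343[EX]; j=2 S=88.9556 intr=10.6344 cont=10.1613 V=10.6344[EX]; j=3 S=113.9300 intr=0.0000 cont=0.0000 V=0.0000[hold]; j=4 S=145.9161 intr=0.0000 cont=0.0000 V=0.0000[hold]; j=5 S=186.8823 intr=0.0000 cont=0.0000 V=0.0000[hold]; j=6 S=239.3498 intr=0.0000 cont=0.0000 V=0.0000[hold]  S*(6)=88.9556
k=5: j=0 S=61.3728 intr=38.2172 cont=37.1974 V=38.2172[EX]; j=1 S=78.6033 intr=20.9867 cont=19.9669 V=20.9867[EX]; j=2 S=100.6713 intr=0.0000 cont=5.1490 V=5.1490[hold]; j=3 S=128.9349 intr=0.0000 cont=0.0000 V=0.0000[hold]; j=4 S=165.1336 intr=0.0000 cont=0.0000 V=0.0000[hold]; j=5 S=211.4952 intr=0.0000 cont=0.0000 V=0.0000[hold]  S*(5)=78.6033
k=4: j=0 S=69.4557 intr=30.1343 cont=29.1145 V=30.1343[EX]; j=1 S=88.9556 intr=10.6344 cont=12.7645 V=12.7645[hold]; j=2 S=113.9300 intr=0.0000 cont=2.4930 V=2.4930[hold]; j=3 S=145.9161 intr=0.0000 cont=0.0000 V=0.0000[hold]; j=4 S=186.8823 intr=0.0000 cont=0.0000 V=0.0000[hold]  S*(4)=69.4557
k=3: j=0 S=78.6033 intr=20.9867 cont=21.0439 V=21.0439[hold]; j=1 S=100.6713 intr=0.0000 cont=7.4407 V=7.4407[hold]; j=2 S=128.9349 intr=0.0000 cont=1.2071 V=1.2071[hold]; j=3 S=165.1336 intr=0.0000 cont=0.0000 V=0.0000[hold]  S*(3)=-
k=2: j=0 S=88.9556 intr=10.6344 cont=13.9509 V=13.9509[hold]; j=1 S=113.9300 intr=0.0000 cont=4.2129 V=4.2129[hold]; j=2 S=145.9161 intr=0.0000 cont=0.5844 V=0.5844[hold]  S*(2)=-
k=1: j=0 S=100.6713 intr=0.0000 cont=8.8847 V=8.8847[hold]; j=1 S=128.9349 intr=0.0000 cont=2.3353 V=2.3353[hold]  S*(1)=-
k=0: j=0 S=113.9300 intr=0.0000 cont=5.4824 V=5.4824[hold]  S*(0)=-

price = 5.4824
boundary = - - - - 69.4557 78.6033 88.9556
tree:
5.4824
8.8847 2.3353
13.9509 4.2129 0.5844
21.0439 7.4407 1.2071 0.0000
30.1343 12.7645 2.4930 0.0000 0.0000
38.2172 20.9867 5.1490 0.0000 0.0000 0.0000
45.3596 30.1343 10.6344 0.0000 0.0000 0.0000 0.0000
51.6707 38.2172 20.9867 0.0000 0.0000 0.0000 0.0000 0.0000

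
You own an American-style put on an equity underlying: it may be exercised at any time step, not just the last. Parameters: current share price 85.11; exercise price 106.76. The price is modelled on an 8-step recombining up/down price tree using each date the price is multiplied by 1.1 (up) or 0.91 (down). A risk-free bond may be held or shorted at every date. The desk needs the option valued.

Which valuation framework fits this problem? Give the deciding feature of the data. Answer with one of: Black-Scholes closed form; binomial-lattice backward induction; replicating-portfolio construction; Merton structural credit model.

Key observation: an American put (K = 106.76, S₀ = 85.11) on a 8-date tree has no closed form — the optimal stopping decision is embedded and must be resolved recursively from expiry.

framework: binomial-lattice backward induction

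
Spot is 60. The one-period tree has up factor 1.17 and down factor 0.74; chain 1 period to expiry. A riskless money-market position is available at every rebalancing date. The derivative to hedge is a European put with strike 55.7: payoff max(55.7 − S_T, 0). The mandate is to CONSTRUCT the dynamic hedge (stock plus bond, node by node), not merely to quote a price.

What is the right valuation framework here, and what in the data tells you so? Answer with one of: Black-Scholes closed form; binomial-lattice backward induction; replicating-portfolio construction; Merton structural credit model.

framework: replicating-portfolio construction

Key observation: what is demanded is not a single number but the (Δ, B) position at each node of the 1.17/0.74 tree starting at 60; constructing those positions is the replicating-portfolio method.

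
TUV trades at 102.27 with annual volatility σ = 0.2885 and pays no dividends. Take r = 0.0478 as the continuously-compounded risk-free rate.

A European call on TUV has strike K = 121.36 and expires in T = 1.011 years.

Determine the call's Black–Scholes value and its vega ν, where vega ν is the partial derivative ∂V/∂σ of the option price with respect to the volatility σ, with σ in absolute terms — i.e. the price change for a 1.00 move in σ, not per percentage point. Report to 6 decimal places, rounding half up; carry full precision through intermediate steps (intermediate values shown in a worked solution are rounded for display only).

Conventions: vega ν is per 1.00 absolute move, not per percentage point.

σ√T = 0.2885·√1.011 = 0.290082
d₁ = (ln(S/K) + (r+σ²/2)T) / (σ√T) = (ln(102.27/121.36) + (0.0478+0.2885²/2)·1.011) / 0.290082 = (-0.171145 + 0.090400) / 0.290082 = -0.278353
d₂ = d₁ − σ√T = -0.278353 − 0.290082 = -0.568435
e^{−rT} = 0.952823
N(d₁) = 0.390371,  N(d₂) = 0.284870
Call price V = S·N(d₁) − K·e^{−rT}·N(d₂) = 39.923218 − 32.940808 = 6.982410
φ(d₁) = (1/√(2π))·e^{−d₁²/2} = 0.383783
ν = S·φ(d₁)·√T = 39.464742

price = 6.982410
ν = 39.464742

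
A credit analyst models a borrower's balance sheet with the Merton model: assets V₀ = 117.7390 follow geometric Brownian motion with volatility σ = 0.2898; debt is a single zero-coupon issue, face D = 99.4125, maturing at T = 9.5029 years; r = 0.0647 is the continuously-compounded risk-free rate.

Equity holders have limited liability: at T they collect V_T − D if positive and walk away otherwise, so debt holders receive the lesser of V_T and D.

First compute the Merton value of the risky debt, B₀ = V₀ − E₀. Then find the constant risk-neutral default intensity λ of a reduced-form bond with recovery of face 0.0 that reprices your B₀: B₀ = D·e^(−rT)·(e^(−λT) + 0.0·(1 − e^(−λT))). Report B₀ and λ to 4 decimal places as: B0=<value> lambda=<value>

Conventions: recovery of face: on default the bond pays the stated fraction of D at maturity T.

B0=46.7556 lambda=0.0147

Equity is a call on the firm's assets struck at D = 99.4125:
d₁ = [ln(V₀/D) + (r + σ²/2)T] / (σ√T)
   = [ln(117.7390/99.4125) + (0.0647 + 0.5·0.2898²)·9.5029] / (0.2898·√9.5029)
   = [0.169192 + 1.013884] / 0.893360 = 1.324299
d₂ = d₁ − σ√T = 1.324299 − 0.893360 = 0.430940
N(d₁) = 0.907298,  N(d₂) = 0.666744,  e^(−rT) = 0.540729
E₀ = V₀·N(d₁) − D·e^(−rT)·N(d₂)
   = 117.7390·0.907298 − 99.4125·0.540729·0.666744 = 70.983440
B₀ = V₀ − E₀ = 117.7390 − 70.983440 = 46.755560
e^(−λT) = (B₀·e^(rT)/D − 0)/(1 − 0) = (46.7556·1.849356/99.4125 − 0)/1 = 0.86978763
λ = −ln(0.86978763)/9.5029 = 0.014680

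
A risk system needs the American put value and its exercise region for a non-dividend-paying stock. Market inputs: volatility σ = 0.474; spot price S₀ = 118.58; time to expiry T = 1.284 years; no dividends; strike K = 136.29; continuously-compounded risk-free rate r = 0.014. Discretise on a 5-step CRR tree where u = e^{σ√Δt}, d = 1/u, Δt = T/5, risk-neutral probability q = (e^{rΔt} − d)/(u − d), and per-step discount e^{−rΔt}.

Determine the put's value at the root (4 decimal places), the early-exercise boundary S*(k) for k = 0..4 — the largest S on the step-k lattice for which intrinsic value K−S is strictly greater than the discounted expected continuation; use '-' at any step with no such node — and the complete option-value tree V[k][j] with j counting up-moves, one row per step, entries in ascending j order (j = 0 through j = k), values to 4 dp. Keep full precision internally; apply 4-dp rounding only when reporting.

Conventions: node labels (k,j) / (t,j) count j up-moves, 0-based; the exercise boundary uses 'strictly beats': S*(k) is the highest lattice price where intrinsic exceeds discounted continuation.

price = 35.7076
boundary = - - - 57.6842 73.3458
tree:
35.7076
48.5970 20.0915
63.4252 30.6926 7.1731
78.6058 45.2052 13.0336 0.0000
90.9232 62.9442 23.6821 0.0000 0.0000
100.6104 78.6058 43.0305 0.0000 0.0000 0.0000

Δt=0.25680, u=1.27151, d=0.78647, q=0.44766, disc=e^(-rΔt)=0.99641
k=5 terminal: V=max(K-S,0) → 100.6104 78.6058 43.0305 0.0000 0.0000 0.0000
k=4: j=0 S=45.3668 intr=90.9232 cont=90.4340 V=90.9232[EX]; j=1 S=73.3458 intr=62.9442 cont=62.4551 V=62.9442[EX]; j=2 S=118.5800 intr=17.7100 cont=23.6821 V=23.6821[hold]; j=3 S=191.7114 intr=0.0000 cont=0.0000 V=0.0000[hold]; j=4 S=309.9448 intr=0.0000 cont=0.0000 V=0.0000[hold]  S*(4)=73.3458
k=3: j=0 S=57.6842 intr=78.6058 cont=78.1167 V=78.6058[EX]; j=1 S=93.2595 intr=43.0305 cont=45.2052 V=45.2052[hold]; j=2 S=150.7751 intr=0.0000 cont=13.0336 V=13.0336[hold]; j=3 S=243.7621 intr=0.0000 cont=0.0000 V=0.0000[hold]  S*(3)=57.6842
k=2: j=0 S=73.3458 intr=62.9442 cont=63.4252 V=63.4252[hold]; j=1 S=118.5800 intr=17.7100 cont=30.6926 V=30.6926[hold]; j=2 S=191.7114 intr=0.0000 cont=7.1731 V=7.1731[hold]  S*(2)=-
k=1: j=0 S=93.2595 intr=43.0305 cont=48.5970 V=48.5970[hold]; j=1 S=150.7751 intr=0.0000 cont=20.0915 V=20.0915[hold]  S*(1)=-
k=0: j=0 S=118.5800 intr=17.7100 cont=35.7076 V=35.7076[hold]  S*(0)=-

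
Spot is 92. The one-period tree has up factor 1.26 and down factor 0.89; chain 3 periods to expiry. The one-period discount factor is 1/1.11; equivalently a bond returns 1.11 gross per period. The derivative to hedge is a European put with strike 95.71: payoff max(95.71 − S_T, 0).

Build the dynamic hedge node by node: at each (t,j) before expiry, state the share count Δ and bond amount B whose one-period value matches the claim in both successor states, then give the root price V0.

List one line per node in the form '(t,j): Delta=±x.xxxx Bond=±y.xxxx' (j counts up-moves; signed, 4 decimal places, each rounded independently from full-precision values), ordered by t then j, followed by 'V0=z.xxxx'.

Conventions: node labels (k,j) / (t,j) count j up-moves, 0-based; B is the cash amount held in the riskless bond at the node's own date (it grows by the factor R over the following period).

(0,0): Delta=-0.1504 Bond=16.1713
(1,0): Delta=-0.3938 Bond=37.8845
(1,1): Delta=-0.0331 Bond=4.3585
(2,0): Delta=-1.0000 Bond=86.2252
(2,1): Delta=-0.1019 Bond=11.9335
(2,2): Delta=0.0000 Bond=0.0000
V0=2.3370

Risk-neutral probability p* = (R−d)/(u−d) = (1.11−0.89)/(1.26−0.89) = 0.5946.
Terminal payoffs: V(3,0)=30.8529, V(3,1)=3.8898, V(3,2)=0.0000, V(3,3)=0.0000
  t=2,j=0: stock 72.8732 → up 91.8202 (V=3.8898), down 64.8571 (V=30.8529). Price 13.3520; hedge Δ=-1.0000, bond B=86.2252.
  t=2,j=1: stock 103.1688 → up 129.9927 (V=0.0000), down 91.8202 (V=3.8898). Price 1.4207; hedge Δ=-0.1019, bond B=11.9335.
  t=2,j=2: stock 146.0592 → up 184.0346 (V=0.0000), down 129.9927 (V=0.0000). Price 0.0000; hedge Δ=0.0000, bond B=0.0000.
  t=1,j=0: stock 81.8800 → up 103.1688 (V=1.4207), down 72.8732 (V=13.3520). Price 5.6376; hedge Δ=-0.3938, bond B=37.8845.
  t=1,j=1: stock 115.9200 → up 146.0592 (V=0.0000), down 103.1688 (V=1.4207). Price 0.5189; hedge Δ=-0.0331, bond B=4.3585.
  t=0,j=0: stock 92.0000 → up 115.9200 (V=0.5189), down 81.8800 (V=5.6376). Price 2.3370; hedge Δ=-0.1504, bond B=16.1713.
Sanity check at the root: Δ(0,0)·S0 + B(0,0) reproduces V0 = 2.3370.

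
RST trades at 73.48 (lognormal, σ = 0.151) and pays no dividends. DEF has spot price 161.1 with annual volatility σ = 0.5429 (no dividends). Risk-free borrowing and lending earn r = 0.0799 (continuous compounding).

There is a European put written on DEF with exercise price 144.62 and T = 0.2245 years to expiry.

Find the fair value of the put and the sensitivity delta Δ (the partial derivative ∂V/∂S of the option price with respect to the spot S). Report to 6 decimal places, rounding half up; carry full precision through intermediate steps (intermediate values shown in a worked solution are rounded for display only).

σ√T = 0.5429·√0.2245 = 0.257234
d₁ = (ln(S/K) + (r+σ²/2)T) / (σ√T) = (ln(161.1/144.62) + (0.0799+0.5429²/2)·0.2245) / 0.257234 = (0.107916 + 0.051022) / 0.257234 = 0.617873
d₂ = d₁ − σ√T = 0.617873 − 0.257234 = 0.360639
e^{−rT} = 0.982222
N(−d₁) = 0.268329,  N(−d₂) = 0.359185
Put price V = K·e^{−rT}·N(−d₂) − S·N(−d₁) = 51.021806 − 43.227882 = 7.793924
Δ = −N(−d₁) = -0.268329

price = 7.793924
Δ = -0.268329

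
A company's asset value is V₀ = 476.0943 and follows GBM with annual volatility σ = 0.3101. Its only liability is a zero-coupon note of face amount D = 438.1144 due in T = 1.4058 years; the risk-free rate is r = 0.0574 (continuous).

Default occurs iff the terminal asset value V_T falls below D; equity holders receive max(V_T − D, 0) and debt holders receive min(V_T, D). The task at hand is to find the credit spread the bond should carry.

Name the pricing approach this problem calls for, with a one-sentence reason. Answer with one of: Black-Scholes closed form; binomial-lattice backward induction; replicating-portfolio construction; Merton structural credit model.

framework: Merton structural credit model

Key observation: the asked-for credit quantity lives on the firm's capital structure — asset value, asset volatility, debt face 438.1144 — which is the structural model's domain.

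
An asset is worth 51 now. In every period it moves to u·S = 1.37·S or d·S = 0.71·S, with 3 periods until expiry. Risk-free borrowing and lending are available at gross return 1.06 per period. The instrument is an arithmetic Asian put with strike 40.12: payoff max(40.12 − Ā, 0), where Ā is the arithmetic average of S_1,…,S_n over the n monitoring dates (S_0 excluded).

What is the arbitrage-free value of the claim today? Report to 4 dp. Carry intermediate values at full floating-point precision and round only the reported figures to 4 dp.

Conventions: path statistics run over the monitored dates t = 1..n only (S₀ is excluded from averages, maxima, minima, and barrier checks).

price = 1.9258

Under the martingale measure an up-move has probability p* = 0.5303; value the claim as the probability-weighted average of per-path payoffs, discounted 3 periods at R = 1.06.
Enumerate all 2^3 = 8 price paths (U = up ×1.37, D = down ×0.71); each path with k up-moves has probability p*^k·(1−p*)^(3−k).
DDD: Ā=26.7242, payoff=13.3958, prob=0.103622
UDD: Ā=51.5664, payoff=0.0000, prob=0.116993
DUD: Ā=40.3464, payoff=0.0000, prob=0.116993
UUD: Ā=77.8515, payoff=0.0000, prob=0.132089
DDU: Ā=32.3802, payoff=7.7398, prob=0.116993
UDU: Ā=62.4801, payoff=0.0000, prob=0.132089
DUU: Ā=51.2601, payoff=0.0000, prob=0.132089
UUU: Ā=98.9103, payoff=0.0000, prob=0.149133
Price = Σ prob·payoff / R^3 = 2.293608 / 1.191016 = 1.9258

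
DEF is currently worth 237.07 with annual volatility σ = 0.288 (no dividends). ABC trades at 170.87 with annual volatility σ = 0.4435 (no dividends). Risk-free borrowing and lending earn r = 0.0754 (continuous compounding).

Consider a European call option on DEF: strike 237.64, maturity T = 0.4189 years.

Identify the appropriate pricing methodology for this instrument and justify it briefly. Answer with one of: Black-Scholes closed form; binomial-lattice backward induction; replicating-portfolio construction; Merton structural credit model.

Key observation: the instrument is a plain European call (strike 237.64) on a lognormal asset; the exact continuous-time formula applies directly.

framework: Black-Scholes closed form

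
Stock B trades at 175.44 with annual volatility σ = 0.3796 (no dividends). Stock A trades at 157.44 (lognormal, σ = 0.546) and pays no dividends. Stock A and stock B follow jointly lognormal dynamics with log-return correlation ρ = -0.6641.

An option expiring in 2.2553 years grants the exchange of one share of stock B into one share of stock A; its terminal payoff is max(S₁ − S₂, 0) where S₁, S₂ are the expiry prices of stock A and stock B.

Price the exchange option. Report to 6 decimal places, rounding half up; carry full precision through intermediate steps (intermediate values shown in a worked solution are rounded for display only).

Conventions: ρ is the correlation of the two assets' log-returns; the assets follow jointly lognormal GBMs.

σ_eff = √(σ₁² + σ₂² − 2ρσ₁σ₂) = √(0.546² + 0.3796² − 2·-0.6641·0.546·0.3796) = 0.847052
d₁ = (ln(S₁/S₂) + (q₂ − q₁ + σ_eff²/2)T) / (σ_eff√T) = (ln(157.44/175.44) + (0.0 − 0.0 + 0.358749)·2.2553) / 1.272074 = 0.550937
d₂ = d₁ − σ_eff√T = 0.550937 − 1.272074 = -0.721136
N(d₁) = 0.709162,  N(d₂) = 0.235413
V = S₁·e^{−q₁T}·N(d₁) − S₂·e^{−q₂T}·N(d₂) = 111.650418 − 41.300835 = 70.349582
Key observation: r never enters — measured in units of stock B, the claim is a call on S₁/S₂ struck at 1, so only the dividend yields and σ_eff matter.

exchange price = 70.349582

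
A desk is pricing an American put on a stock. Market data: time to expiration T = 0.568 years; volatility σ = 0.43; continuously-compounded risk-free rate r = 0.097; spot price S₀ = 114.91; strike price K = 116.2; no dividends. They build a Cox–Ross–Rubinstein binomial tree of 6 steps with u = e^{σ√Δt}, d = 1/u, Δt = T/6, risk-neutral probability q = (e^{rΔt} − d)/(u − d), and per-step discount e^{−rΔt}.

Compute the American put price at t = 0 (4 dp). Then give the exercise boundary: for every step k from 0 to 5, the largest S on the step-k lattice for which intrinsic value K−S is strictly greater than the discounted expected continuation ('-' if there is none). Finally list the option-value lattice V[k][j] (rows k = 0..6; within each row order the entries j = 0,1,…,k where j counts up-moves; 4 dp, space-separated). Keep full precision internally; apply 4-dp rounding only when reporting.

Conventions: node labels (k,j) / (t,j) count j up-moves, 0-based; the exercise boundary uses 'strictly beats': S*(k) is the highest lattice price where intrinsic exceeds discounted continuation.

price = 12.6743
boundary = - - - 77.2651 88.1945 100.6699
tree:
12.6743
19.2392 6.3879
28.0698 10.8234 2.1005
38.9349 17.7959 4.0981 0.1552
48.5099 28.0055 7.9840 0.3144 0.0000
56.8983 38.9349 15.5301 0.6369 0.0000 0.0000
64.2472 48.5099 28.0055 1.2900 0.0000 0.0000 0.0000

params: Δt=0.09467 u=1.14145 d=0.87608 q=0.50173 e^(-rΔt)=0.99086
t_6 payoffs: 64.2472 48.5099 28.0055 1.2900 0.0000 0.0000 0.0000
t_5: node(5,0) S=59.3017 payoff=56.8983 vs cont=55.8361 → 56.8983 [stop]  node(5,1) S=77.2651 payoff=38.9349 vs cont=37.8727 → 38.9349 [stop]  node(5,2) S=100.6699 payoff=15.5301 vs cont=14.4679 → 15.5301 [stop]  node(5,3) S=131.1644 payoff=0.0000 vs cont=0.6369 → 0.6369 [wait]  node(5,4) S=170.8961 payoff=0.0000 vs cont=0.0000 → 0.0000 [wait]  node(5,5) S=222.6632 payoff=0.0000 vs cont=0.0000 → 0.0000 [wait]  ⇒ S*(5)=100.6699
t_4: node(4,0) S=67.6901 payoff=48.5099 vs cont=47.4477 → 48.5099 [stop]  node(4,1) S=88.1945 payoff=28.0055 vs cont=26.9433 → 28.0055 [stop]  node(4,2) S=114.9100 payoff=1.2900 vs cont=7.9840 → 7.9840 [wait]  node(4,3) S=149.7180 payoff=0.0000 vs cont=0.3144 → 0.3144 [wait]  node(4,4) S=195.0699 payoff=0.0000 vs cont=0.0000 → 0.0000 [wait]  ⇒ S*(4)=88.1945
t_3: node(3,0) S=77.2651 payoff=38.9349 vs cont=37.8727 → 38.9349 [stop]  node(3,1) S=100.6699 payoff=15.5301 vs cont=17.7959 → 17.7959 [wait]  node(3,2) S=131.1644 payoff=0.0000 vs cont=4.0981 → 4.0981 [wait]  node(3,3) S=170.8961 payoff=0.0000 vs cont=0.1552 → 0.1552 [wait]  ⇒ S*(3)=77.2651
t_2: node(2,0) S=88.1945 payoff=28.0055 vs cont=28.0698 → 28.0698 [wait]  node(2,1) S=114.9100 payoff=1.2900 vs cont=10.8234 → 10.8234 [wait]  node(2,2) S=149.7180 payoff=0.0000 vs cont=2.1005 → 2.1005 [wait]  ⇒ S*(2)=-
t_1: node(1,0) S=100.6699 payoff=15.5301 vs cont=19.2392 → 19.2392 [wait]  node(1,1) S=131.1644 payoff=0.0000 vs cont=6.3879 → 6.3879 [wait]  ⇒ S*(1)=-
t_0: node(0,0) S=114.9100 payoff=1.2900 vs cont=12.6743 → 12.6743 [wait]  ⇒ S*(0)=-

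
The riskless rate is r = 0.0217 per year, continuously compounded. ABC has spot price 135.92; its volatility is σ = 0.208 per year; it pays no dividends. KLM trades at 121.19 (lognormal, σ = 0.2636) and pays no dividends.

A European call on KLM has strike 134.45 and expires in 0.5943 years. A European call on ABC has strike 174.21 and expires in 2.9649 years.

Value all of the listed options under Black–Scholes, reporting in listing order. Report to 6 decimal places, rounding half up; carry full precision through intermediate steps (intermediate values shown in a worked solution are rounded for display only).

[KLM call K=134.45]
σ√T = 0.2636·√0.5943 = 0.203211
d₁ = (ln(S/K) + (r+σ²/2)T) / (σ√T) = (ln(121.19/134.45) + (0.0217+0.2636²/2)·0.5943) / 0.203211 = (-0.103833 + 0.033544) / 0.203211 = -0.345891
d₂ = d₁ − σ√T = -0.345891 − 0.203211 = -0.549103
e^{−rT} = 0.987186
N(d₁) = 0.364712,  N(d₂) = 0.291468
price = S·N(d₁) − K·e^{−rT}·N(d₂) = 44.199479 − 38.685673 = 5.513806
[ABC call K=174.21]
σ√T = 0.208·√2.9649 = 0.358153
d₁ = (ln(S/K) + (r+σ²/2)T) / (σ√T) = (ln(135.92/174.21) + (0.0217+0.208²/2)·2.9649) / 0.358153 = (-0.248195 + 0.128475) / 0.358153 = -0.334271
d₂ = d₁ − σ√T = -0.334271 − 0.358153 = -0.692423
e^{−rT} = 0.937688
N(d₁) = 0.369088,  N(d₂) = 0.244336
price = S·N(d₁) − K·e^{−rT}·N(d₂) = 50.166400 − 39.913361 = 10.253039

price(KLM call K=134.45) = 5.513806
price(ABC call K=174.21) = 10.253039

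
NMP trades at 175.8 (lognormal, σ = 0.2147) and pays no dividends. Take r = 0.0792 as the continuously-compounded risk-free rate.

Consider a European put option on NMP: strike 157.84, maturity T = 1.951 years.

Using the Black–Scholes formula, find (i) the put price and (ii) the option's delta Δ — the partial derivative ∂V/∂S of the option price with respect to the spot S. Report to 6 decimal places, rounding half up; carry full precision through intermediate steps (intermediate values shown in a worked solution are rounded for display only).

price = 4.831073
Δ = -0.152788

σ√T = 0.2147·√1.951 = 0.299889
d₁ = (ln(S/K) + (r+σ²/2)T) / (σ√T) = (ln(175.8/157.84) + (0.0792+0.2147²/2)·1.951) / 0.299889 = (0.107765 + 0.199486) / 0.299889 = 1.024549
d₂ = d₁ − σ√T = 1.024549 − 0.299889 = 0.724660
e^{−rT} = 0.856827
N(−d₁) = 0.152788,  N(−d₂) = 0.234330
Put price V = K·e^{−rT}·N(−d₂) − S·N(−d₁) = 31.691209 − 26.860136 = 4.831073
Δ = −N(−d₁) = -0.152788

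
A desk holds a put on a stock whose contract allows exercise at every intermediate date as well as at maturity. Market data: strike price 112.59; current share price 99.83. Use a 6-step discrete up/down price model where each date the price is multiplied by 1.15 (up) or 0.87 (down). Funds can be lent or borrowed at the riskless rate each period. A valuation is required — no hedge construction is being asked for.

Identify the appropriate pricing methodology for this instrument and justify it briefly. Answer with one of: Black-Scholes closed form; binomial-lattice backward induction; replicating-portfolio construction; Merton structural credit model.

Key observation: with exercise allowed before expiry on a discrete up/down model (6 steps from spot 99.83), the strike-112.59 put's value must be rolled back through the tree testing early exercise at each node.

framework: binomial-lattice backward induction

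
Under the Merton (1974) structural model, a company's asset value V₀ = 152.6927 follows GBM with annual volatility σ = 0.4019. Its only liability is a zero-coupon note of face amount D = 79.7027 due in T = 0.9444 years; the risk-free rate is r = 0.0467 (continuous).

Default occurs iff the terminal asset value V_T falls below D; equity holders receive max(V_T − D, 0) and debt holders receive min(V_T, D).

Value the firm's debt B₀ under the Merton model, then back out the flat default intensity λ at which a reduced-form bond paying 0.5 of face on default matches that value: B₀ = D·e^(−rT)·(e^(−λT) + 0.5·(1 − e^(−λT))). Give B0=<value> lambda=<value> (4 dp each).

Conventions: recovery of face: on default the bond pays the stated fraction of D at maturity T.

Apply the equity-as-call identities (strike 79.7027, horizon 0.9444 years):
d₁ = [ln(V₀/D) + (r + σ²/2)T] / (σ√T)
   = [ln(152.6927/79.7027) + (0.0467 + 0.5·0.4019²)·0.9444] / (0.4019·√0.9444)
   = [0.650124 + 0.120375] / 0.390567 = 1.972768
d₂ = d₁ − σ√T = 1.972768 − 0.390567 = 1.582201
N(d₁) = 0.975739,  N(d₂) = 0.943198,  e^(−rT) = 0.956855
E₀ = V₀·N(d₁) − D·e^(−rT)·N(d₂)
   = 152.6927·0.975739 − 79.7027·0.956855·0.943198 = 77.056235
B₀ = V₀ − E₀ = 152.6927 − 77.056235 = 75.636465
e^(−λT) = (B₀·e^(rT)/D − 0.5)/(1 − 0.5) = (75.6365·1.045090/79.7027 − 0.5)/0.5 = 0.98354603
λ = −ln(0.98354603)/0.9444 = 0.017568

B0=75.6365 lambda=0.0176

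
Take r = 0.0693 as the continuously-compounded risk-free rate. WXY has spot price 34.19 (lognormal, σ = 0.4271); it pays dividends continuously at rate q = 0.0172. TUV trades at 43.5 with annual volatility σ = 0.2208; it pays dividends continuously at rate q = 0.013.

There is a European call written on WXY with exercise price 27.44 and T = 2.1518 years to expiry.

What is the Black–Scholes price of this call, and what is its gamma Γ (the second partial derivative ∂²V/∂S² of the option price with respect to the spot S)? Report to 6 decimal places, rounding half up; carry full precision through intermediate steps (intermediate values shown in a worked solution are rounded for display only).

σ√T = 0.4271·√2.1518 = 0.626514
d₁ = (ln(S/K) + (r−q+σ²/2)T) / (σ√T) = (ln(34.19/27.44) + (0.0693−0.0172+0.4271²/2)·2.1518) / 0.626514 = (0.219931 + 0.308368) / 0.626514 = 0.843238
d₂ = d₁ − σ√T = 0.843238 − 0.626514 = 0.216724
e^{−rT} = 0.861466
e^{−qT} = 0.963666
N(d₁) = 0.800452,  N(d₂) = 0.585788
Call price V = S·e^{−qT}·N(d₁) − K·e^{−rT}·N(d₂) = 26.373080 − 13.847230 = 12.525850
φ(d₁) = (1/√(2π))·e^{−d₁²/2} = 0.279581
Γ = e^{−qT}·φ(d₁) / (S·σ·√T) = 0.012578

price = 12.525850
Γ = 0.012578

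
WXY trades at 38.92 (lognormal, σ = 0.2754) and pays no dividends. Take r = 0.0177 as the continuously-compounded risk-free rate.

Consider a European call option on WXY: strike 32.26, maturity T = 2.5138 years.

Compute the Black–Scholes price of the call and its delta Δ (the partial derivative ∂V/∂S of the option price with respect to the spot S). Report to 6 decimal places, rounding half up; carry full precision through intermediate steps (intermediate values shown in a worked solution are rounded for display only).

price = 10.876504
Δ = 0.773386

σ√T = 0.2754·√2.5138 = 0.436646
d₁ = (ln(S/K) + (r+σ²/2)T) / (σ√T) = (ln(38.92/32.26) + (0.0177+0.2754²/2)·2.5138) / 0.436646 = (0.187680 + 0.139824) / 0.436646 = 0.750046
d₂ = d₁ − σ√T = 0.750046 − 0.436646 = 0.313400
e^{−rT} = 0.956481
N(d₁) = 0.773386,  N(d₂) = 0.623011
Call price V = S·N(d₁) − K·e^{−rT}·N(d₂) = 30.100197 − 19.223692 = 10.876504
Δ = N(d₁) = 0.773386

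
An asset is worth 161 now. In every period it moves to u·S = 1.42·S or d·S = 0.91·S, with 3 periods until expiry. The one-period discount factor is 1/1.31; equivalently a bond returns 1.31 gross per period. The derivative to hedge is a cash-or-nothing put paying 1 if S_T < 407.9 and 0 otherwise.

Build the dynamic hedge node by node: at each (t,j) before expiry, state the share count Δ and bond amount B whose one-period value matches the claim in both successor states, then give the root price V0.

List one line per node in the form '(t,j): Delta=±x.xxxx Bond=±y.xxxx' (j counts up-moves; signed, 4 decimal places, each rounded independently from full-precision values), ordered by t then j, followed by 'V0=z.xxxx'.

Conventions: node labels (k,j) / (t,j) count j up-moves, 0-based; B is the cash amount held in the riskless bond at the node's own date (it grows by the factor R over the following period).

(0,0): Delta=-0.0044 Bond=0.9331
(1,0): Delta=0.0000 Bond=0.5827
(1,1): Delta=-0.0051 Bond=1.3982
(2,0): Delta=0.0000 Bond=0.7634
(2,1): Delta=0.0000 Bond=0.7634
(2,2): Delta=-0.0060 Bond=2.1254
V0=0.2302

Risk-neutral probability p* = (R−d)/(u−d) = (1.31−0.91)/(1.42−0.91) = 0.7843.
Expiry values: V(3,0)=1.0000, V(3,1)=1.0000, V(3,2)=1.0000, V(3,3)=0.0000
(2,0): S=133.3241. Δ = (V_up−V_dn)/(S_up−S_dn) = (1.0000−1.0000)/(189.3202−121.3249) = 0.0000. V = [p*·1.0000 + (1−p*)·1.0000]/1.31 = 0.7634. B = V − Δ·S = 0.7634.
(2,1): S=208.0442. Δ = (V_up−V_dn)/(S_up−S_dn) = (1.0000−1.0000)/(295.4228−189.3202) = 0.0000. V = [p*·1.0000 + (1−p*)·1.0000]/1.31 = 0.7634. B = V − Δ·S = 0.7634.
(2,2): S=324.6404. Δ = (V_up−V_dn)/(S_up−S_dn) = (0.0000−1.0000)/(460.9894−295.4228) = -0.0060. V = [p*·0.0000 + (1−p*)·1.0000]/1.31 = 0.1646. B = V − Δ·S = 2.1254.
(1,0): S=146.5100. Δ = (V_up−V_dn)/(S_up−S_dn) = (0.7634−0.7634)/(208.0442−133.3241) = 0.0000. V = [p*·0.7634 + (1−p*)·0.7634]/1.31 = 0.5827. B = V − Δ·S = 0.5827.
(1,1): S=228.6200. Δ = (V_up−V_dn)/(S_up−S_dn) = (0.1646−0.7634)/(324.6404−208.0442) = -0.0051. V = [p*·0.1646 + (1−p*)·0.7634]/1.31 = 0.2243. B = V − Δ·S = 1.3982.
(0,0): S=161.0000. Δ = (V_up−V_dn)/(S_up−S_dn) = (0.2243−0.5827)/(228.6200−146.5100) = -0.0044. V = [p*·0.2243 + (1−p*)·0.5827]/1.31 = 0.2302. B = V − Δ·S = 0.9331.
Verification: the root portfolio costs Δ(0,0)·S0 + B(0,0) = 0.2302, matching V0.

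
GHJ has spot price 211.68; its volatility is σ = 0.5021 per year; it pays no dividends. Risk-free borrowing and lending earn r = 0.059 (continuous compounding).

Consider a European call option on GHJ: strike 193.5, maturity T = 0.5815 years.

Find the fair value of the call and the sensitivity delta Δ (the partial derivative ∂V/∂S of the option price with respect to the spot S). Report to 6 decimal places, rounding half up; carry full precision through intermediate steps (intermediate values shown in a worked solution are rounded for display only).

σ√T = 0.5021·√0.5815 = 0.382882
d₁ = (ln(S/K) + (r+σ²/2)T) / (σ√T) = (ln(211.68/193.5) + (0.059+0.5021²/2)·0.5815) / 0.382882 = (0.089798 + 0.107608) / 0.382882 = 0.515579
d₂ = d₁ − σ√T = 0.515579 − 0.382882 = 0.132697
e^{−rT} = 0.966273
N(d₁) = 0.696926,  N(d₂) = 0.552784
Call price V = S·N(d₁) − K·e^{−rT}·N(d₂) = 147.525258 − 103.356087 = 44.169170
Δ = N(d₁) = 0.696926

price = 44.169170
Δ = 0.696926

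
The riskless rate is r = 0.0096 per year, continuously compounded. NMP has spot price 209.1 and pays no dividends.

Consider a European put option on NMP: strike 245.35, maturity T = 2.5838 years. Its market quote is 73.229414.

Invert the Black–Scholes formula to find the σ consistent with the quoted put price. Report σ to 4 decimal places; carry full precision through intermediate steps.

At σ = 0.4028 the Black–Scholes value reproduces the quote:
σ√T = 0.4028·√2.5838 = 0.647469
d₁ = (ln(S/K) + (r+σ²/2)T) / (σ√T) = (ln(209.1/245.35) + (0.0096+0.4028²/2)·2.5838) / 0.647469 = (-0.159873 + 0.234412) / 0.647469 = 0.115124
d₂ = d₁ − σ√T = 0.115124 − 0.647469 = -0.532345
e^{−rT} = 0.975501
N(−d₁) = 0.454173,  N(−d₂) = 0.702756
V = K·e^{−rT}·N(−d₂) − S·N(−d₁) = 168.197063 − 94.967649 = 73.229414 (the quoted price), and the Black–Scholes price is strictly increasing in σ, so σ is unique

sigma = 0.4028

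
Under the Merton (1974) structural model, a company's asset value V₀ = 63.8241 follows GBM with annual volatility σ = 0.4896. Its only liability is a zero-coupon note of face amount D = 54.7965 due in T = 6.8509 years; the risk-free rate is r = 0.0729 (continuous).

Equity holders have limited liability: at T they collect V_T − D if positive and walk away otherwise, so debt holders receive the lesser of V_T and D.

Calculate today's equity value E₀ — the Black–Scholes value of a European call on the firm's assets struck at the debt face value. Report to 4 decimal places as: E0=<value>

E0=40.9536

Work the structural quantities from V₀ = 63.8241 against face 54.7965:
d₁ = [ln(V₀/D) + (r + σ²/2)T] / (σ√T)
   = [ln(63.8241/54.7965) + (0.0729 + 0.5·0.4896²)·6.8509] / (0.4896·√6.8509)
   = [0.152505 + 1.320539] / 1.281490 = 1.149477
d₂ = d₁ − σ√T = 1.149477 − 1.281490 = -0.132013
N(d₁) = 0.874820,  N(d₂) = 0.447487,  e^(−rT) = 0.606876
E₀ = V₀·N(d₁) − D·e^(−rT)·N(d₂)
   = 63.8241·0.874820 − 54.7965·0.606876·0.447487 = 40.953580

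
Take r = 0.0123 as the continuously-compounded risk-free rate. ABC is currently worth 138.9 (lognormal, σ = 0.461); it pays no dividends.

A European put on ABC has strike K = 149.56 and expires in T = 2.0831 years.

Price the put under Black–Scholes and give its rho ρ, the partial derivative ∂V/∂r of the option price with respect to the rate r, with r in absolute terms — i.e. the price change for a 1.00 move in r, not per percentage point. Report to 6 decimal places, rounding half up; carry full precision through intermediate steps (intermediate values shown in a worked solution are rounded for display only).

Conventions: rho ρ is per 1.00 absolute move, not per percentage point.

σ√T = 0.461·√2.0831 = 0.665359
d₁ = (ln(S/K) + (r+σ²/2)T) / (σ√T) = (ln(138.9/149.56) + (0.0123+0.461²/2)·2.0831) / 0.665359 = (-0.073943 + 0.246973) / 0.665359 = 0.260055
d₂ = d₁ − σ√T = 0.260055 − 0.665359 = -0.405304
e^{−rT} = 0.974703
N(−d₁) = 0.397411,  N(−d₂) = 0.657373
Put price V = K·e^{−rT}·N(−d₂) − S·N(−d₁) = 95.829607 − 55.200338 = 40.629269
ρ = −K·T·e^{−rT}·N(−d₂) = -199.622654

price = 40.629269
ρ = -199.622654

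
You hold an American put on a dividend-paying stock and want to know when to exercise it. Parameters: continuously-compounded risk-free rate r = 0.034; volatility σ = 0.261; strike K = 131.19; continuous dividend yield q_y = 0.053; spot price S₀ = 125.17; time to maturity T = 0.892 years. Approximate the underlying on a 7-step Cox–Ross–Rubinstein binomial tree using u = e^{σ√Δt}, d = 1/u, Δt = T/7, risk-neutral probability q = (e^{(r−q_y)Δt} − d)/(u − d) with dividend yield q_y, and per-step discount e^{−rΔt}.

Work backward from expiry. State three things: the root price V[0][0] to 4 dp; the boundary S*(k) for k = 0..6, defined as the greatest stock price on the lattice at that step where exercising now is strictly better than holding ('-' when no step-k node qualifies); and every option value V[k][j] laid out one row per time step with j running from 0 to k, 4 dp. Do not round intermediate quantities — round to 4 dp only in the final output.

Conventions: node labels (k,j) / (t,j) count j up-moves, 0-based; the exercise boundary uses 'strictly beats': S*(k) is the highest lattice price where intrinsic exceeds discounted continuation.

price = 16.6639
boundary = - - - - - 78.5571 71.5685
tree:
16.6639
22.5010 10.0707
29.4238 14.7070 4.8041
37.1150 20.8064 7.7922 1.3941
45.0390 28.3002 12.3363 2.6111 0.0000
52.6329 36.6800 18.8759 4.8904 0.0000 0.0000
59.6215 44.9753 27.4320 9.1595 0.0000 0.0000 0.0000
65.9883 52.6329 36.5421 17.1552 0.0000 0.0000 0.0000 0.0000

Δt=0.12743  u=1.09765  d=0.91104  q=0.46377  discount=0.99568
step 7 (expiry): payoffs max(K−S,0) = 65.9883 52.6329 36.5421 17.1552 0.0000 0.0000 0.0000 0.0000
step 6: (k=6,j=0): S=71.5685, K−S=59.6215, hold=59.5360 ⇒ V=59.6215 exercise | (k=6,j=1): S=86.2280, K−S=44.9620, hold=44.9753 ⇒ V=44.9753 continue | (k=6,j=2): S=103.8901, K−S=27.2999, hold=27.4320 ⇒ V=27.4320 continue | (k=6,j=3): S=125.1700, K−S=6.0200, hold=9.1595 ⇒ V=9.1595 continue | (k=6,j=4): S=150.8087, K−S=0.0000, hold=0.0000 ⇒ V=0.0000 continue | (k=6,j=5): S=181.6989, K−S=0.0000, hold=0.0000 ⇒ V=0.0000 continue | (k=6,j=6): S=218.9164, K−S=0.0000, hold=0.0000 ⇒ V=0.0000 continue  boundary S*=71.5685
step 5: (k=5,j=0): S=78.5571, K−S=52.6329, hold=52.6007 ⇒ V=52.6329 exercise | (k=5,j=1): S=94.6479, K−S=36.5421, hold=36.6800 ⇒ V=36.6800 continue | (k=5,j=2): S=114.0348, K−S=17.1552, hold=18.8759 ⇒ V=18.8759 continue | (k=5,j=3): S=137.3926, K−S=0.0000, hold=4.8904 ⇒ V=4.8904 continue | (k=5,j=4): S=165.5348, K−S=0.0000, hold=0.0000 ⇒ V=0.0000 continue | (k=5,j=5): S=199.4414, K−S=0.0000, hold=0.0000 ⇒ V=0.0000 continue  boundary S*=78.5571
step 4: (k=4,j=0): S=86.2280, K−S=44.9620, hold=45.0390 ⇒ V=45.0390 continue | (k=4,j=1): S=103.8901, K−S=27.2999, hold=28.3002 ⇒ V=28.3002 continue | (k=4,j=2): S=125.1700, K−S=6.0200, hold=12.3363 ⇒ V=12.3363 continue | (k=4,j=3): S=150.8087, K−S=0.0000, hold=2.6111 ⇒ V=2.6111 continue | (k=4,j=4): S=181.6989, K−S=0.0000, hold=0.0000 ⇒ V=0.0000 continue  boundary S*=-
step 3: (k=3,j=0): S=94.6479, K−S=36.5421, hold=37.1150 ⇒ V=37.1150 continue | (k=3,j=1): S=114.0348, K−S=17.1552, hold=20.8064 ⇒ V=20.8064 continue | (k=3,j=2): S=137.3926, K−S=0.0000, hold=7.7922 ⇒ V=7.7922 continue | (k=3,j=3): S=165.5348, K−S=0.0000, hold=1.3941 ⇒ V=1.3941 continue  boundary S*=-
step 2: (k=2,j=0): S=103.8901, K−S=27.2999, hold=29.4238 ⇒ V=29.4238 continue | (k=2,j=1): S=125.1700, K−S=6.0200, hold=14.7070 ⇒ V=14.7070 continue | (k=2,j=2): S=150.8087, K−S=0.0000, hold=4.8041 ⇒ V=4.8041 continue  boundary S*=-
step 1: (k=1,j=0): S=114.0348, K−S=17.1552, hold=22.5010 ⇒ V=22.5010 continue | (k=1,j=1): S=137.3926, K−S=0.0000, hold=10.0707 ⇒ V=10.0707 continue  boundary S*=-
step 0: (k=0,j=0): S=125.1700, K−S=6.0200, hold=16.6639 ⇒ V=16.6639 continue  boundary S*=-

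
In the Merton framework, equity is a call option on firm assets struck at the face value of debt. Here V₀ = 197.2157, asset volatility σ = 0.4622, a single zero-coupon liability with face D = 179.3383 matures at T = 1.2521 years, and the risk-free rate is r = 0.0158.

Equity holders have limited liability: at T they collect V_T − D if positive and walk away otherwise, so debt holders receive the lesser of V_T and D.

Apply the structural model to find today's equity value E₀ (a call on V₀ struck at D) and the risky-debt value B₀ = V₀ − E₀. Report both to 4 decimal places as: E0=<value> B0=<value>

Apply the equity-as-call identities (strike 179.3383, horizon 1.2521 years):
d₁ = [ln(V₀/D) + (r + σ²/2)T] / (σ√T)
   = [ln(197.2157/179.3383) + (0.0158 + 0.5·0.4622²)·1.2521] / (0.4622·√1.2521)
   = [0.095024 + 0.153526] / 0.517189 = 0.480578
d₂ = d₁ − σ√T = 0.480578 − 0.517189 = -0.036611
N(d₁) = 0.684592,  N(d₂) = 0.485397,  e^(−rT) = 0.980411
E₀ = V₀·N(d₁) − D·e^(−rT)·N(d₂)
   = 197.2157·0.684592 − 179.3383·0.980411·0.485397 = 49.667092
B₀ = V₀ − E₀ = 197.2157 − 49.667092 = 147.548608

E0=49.6671 B0=147.5486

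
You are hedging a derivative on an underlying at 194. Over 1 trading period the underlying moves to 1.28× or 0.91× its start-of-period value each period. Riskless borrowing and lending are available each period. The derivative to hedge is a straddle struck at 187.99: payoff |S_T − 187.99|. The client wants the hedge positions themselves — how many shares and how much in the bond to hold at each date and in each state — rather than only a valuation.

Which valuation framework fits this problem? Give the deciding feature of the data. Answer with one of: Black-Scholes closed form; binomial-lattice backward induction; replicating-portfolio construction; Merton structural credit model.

Key observation: the task asks for the hedge itself — share and bond holdings at every node of the 1-period tree on spot 194 with factors 1.28/0.91 — which is exactly what the replicating-portfolio construction produces.

framework: replicating-portfolio construction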